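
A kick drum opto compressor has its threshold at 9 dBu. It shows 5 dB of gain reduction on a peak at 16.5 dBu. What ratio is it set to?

Input overshoot = 16.5 − 9 = 7.5 dB.
Output overshoot = 7.5 − 5 = 2.5 dB.
Ratio = input overshoot / output overshoot = 7.5 / 2.5 = 3.

3:1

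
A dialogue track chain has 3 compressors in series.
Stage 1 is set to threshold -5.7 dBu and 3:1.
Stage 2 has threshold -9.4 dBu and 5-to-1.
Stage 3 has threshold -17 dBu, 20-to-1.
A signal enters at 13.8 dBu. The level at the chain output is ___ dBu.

-16.518 dBu

Stage 1: overshoot 19.5 dB → 19.5/3 = 6.5 dB → 0.8 dBu.
Stage 2: 10.2 dB above -9.4 dBu, reduced 5:1 to 2.04 dB above → -7.36 dBu.
Stage 3: -7.36 dBu is 9.64 dB over -17 dBu; at 20:1 that becomes 0.482 dB over, giving -16.518 dBu.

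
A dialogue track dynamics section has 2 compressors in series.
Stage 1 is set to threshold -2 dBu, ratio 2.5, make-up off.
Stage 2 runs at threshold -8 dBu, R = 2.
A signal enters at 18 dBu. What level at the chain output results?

-1 dBu

Stage 1: 20 dB above -2 dBu, reduced 2.5:1 to 8 dB above → 6 dBu.
Stage 2: overshoot 14 dB → 14/2 = 7 dB → -1 dBu.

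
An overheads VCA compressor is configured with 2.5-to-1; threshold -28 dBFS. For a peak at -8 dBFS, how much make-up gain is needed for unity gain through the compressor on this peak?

Overshoot 20 dB → 20/2.5 = 8 dB after compression, so the compressed level is -28 + 8 = -20 dBFS.
Make-up = target − compressed = -8 − (-20) = 12 dB.

12 dB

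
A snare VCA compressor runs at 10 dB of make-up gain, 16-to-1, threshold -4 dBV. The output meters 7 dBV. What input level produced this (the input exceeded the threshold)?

Remove make-up: 7 − 10 = -3 dBV.
Post-compression overshoot = -3 − (-4) = 1 dB.
Undo the ratio: input overshoot = 1 × 16 = 16 dB, giving input = 12 dBV.

12 dBV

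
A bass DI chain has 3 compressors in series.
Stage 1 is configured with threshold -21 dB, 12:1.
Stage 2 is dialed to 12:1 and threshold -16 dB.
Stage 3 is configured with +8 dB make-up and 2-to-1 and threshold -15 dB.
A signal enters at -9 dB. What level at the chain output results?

Stage 1: overshoot 12 dB → 12/12 = 1 dB → -20 dB.
Stage 2: -20 dB is at or below the -16 dB threshold — no compression; output -20 dB.
Stage 3: -20 dB is at or below the -15 dB threshold — no compression; make-up brings it to -12 dB.

-12 dB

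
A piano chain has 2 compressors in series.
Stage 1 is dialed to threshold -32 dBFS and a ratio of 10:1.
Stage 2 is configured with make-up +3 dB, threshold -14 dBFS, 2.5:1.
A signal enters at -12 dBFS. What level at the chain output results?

Stage 1: -12 dBFS is 20 dB over -32 dBFS; at 10:1 that becomes 2 dB over, giving -30 dBFS.
Stage 2: below threshold (-30 ≤ -14); passes unchanged; make-up brings it to -27 dBFS.

-27 dBFS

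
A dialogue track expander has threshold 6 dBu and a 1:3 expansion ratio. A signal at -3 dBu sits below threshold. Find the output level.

The input is 9 dB below the 6 dBu threshold.
A 1:3 expander multiplies undershoot by 3: 9 × 3 = 27 dB below threshold.
Output = 6 − 27 = -21 dBu.

-21 dBu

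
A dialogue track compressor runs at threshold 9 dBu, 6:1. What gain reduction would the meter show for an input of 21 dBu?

Overshoot = 21 − 9 = 12 dB.
A 6:1 ratio leaves 2 dB of that excess.
Gain reduction = 12 − 2 = 10 dB.

10 dB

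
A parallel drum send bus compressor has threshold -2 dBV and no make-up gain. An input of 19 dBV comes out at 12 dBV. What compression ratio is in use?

1.5:1

Input overshoot = 19 − (-2) = 21 dB; output overshoot = 12 − (-2) = 14 dB.
Ratio = 21 / 14 = 1.5.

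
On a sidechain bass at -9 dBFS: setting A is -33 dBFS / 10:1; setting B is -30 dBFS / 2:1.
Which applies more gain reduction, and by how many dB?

A, by 11.1 dB

A: 24 dB over, compressed to 2.4 dB over, so 21.6 dB of GR.
B: 21 dB over, compressed to 10.5 dB over, so 10.5 dB of GR.
A reduces 11.1 dB more.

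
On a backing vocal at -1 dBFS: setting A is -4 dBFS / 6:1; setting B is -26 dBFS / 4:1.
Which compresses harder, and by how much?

A: 3 dB over, compressed to 0.5 dB over, so 2.5 dB of GR.
B: 25 dB over, compressed to 6.25 dB over, so 18.75 dB of GR.
B applies 16.25 dB more gain reduction.

B, by 16.25 dB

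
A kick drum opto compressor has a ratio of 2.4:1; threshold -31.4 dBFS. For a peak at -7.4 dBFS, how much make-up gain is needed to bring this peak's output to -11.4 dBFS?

Overshoot 24 dB → 24/2.4 = 10 dB after compression, so the compressed level is -31.4 + 10 = -21.4 dBFS.
Make-up = target − compressed = -11.4 − (-21.4) = 10 dB.

10 dB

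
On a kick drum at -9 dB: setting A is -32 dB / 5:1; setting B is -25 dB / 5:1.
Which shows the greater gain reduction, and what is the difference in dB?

A, by 5.6 dB

A: 23 dB over, compressed to 4.6 dB over, so 18.4 dB of GR.
B: 16 dB over, compressed to 3.2 dB over, so 12.8 dB of GR.
A applies 5.6 dB more gain reduction.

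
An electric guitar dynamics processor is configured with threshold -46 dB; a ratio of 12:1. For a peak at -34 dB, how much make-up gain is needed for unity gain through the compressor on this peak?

Overshoot 12 dB → 12/12 = 1 dB after compression, so the compressed level is -46 + 1 = -45 dB.
Make-up = target − compressed = -34 − (-45) = 11 dB.

11 dB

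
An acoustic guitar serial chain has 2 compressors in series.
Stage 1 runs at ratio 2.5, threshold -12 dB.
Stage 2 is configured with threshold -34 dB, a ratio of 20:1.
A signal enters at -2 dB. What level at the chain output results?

-32.7 dB

Stage 1: overshoot 10 dB → 10/2.5 = 4 dB → -8 dB.
Stage 2: -8 dB is 26 dB over -34 dB; at 20:1 that becomes 1.3 dB over, giving -32.7 dB.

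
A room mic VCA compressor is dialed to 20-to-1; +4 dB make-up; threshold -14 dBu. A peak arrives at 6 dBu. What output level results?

6 dBu sits 20 dB over threshold.
At 20:1 the overshoot is divided by 20, leaving 1 dB above threshold.
That puts the output at -13 dBu; make-up adds 4 dB, giving -9 dBu.

-9 dBu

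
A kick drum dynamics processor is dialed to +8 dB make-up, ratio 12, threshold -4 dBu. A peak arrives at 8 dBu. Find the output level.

5 dBu

8 dBu sits 12 dB over threshold.
12:1 compression reduces that to 12/12 = 1 dB over.
That puts the output at -3 dBu; make-up adds 8 dB, giving 5 dBu.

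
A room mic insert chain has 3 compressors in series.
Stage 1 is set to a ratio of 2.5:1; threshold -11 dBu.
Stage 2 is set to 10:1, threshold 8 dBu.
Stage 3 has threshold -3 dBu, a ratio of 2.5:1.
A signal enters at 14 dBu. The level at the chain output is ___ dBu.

-2.2 dBu

Stage 1: 14 dBu is 25 dB over -11 dBu; at 2.5:1 that becomes 10 dB over, giving -1 dBu.
Stage 2: -1 dBu ≤ 8 dBu, so stage 2 doesn't engage; output -1 dBu.
Stage 3: overshoot 2 dB → 2/2.5 = 0.8 dB → -2.2 dBu.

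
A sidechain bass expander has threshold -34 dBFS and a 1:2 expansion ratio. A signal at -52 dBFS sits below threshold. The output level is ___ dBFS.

-70 dBFS

The input is 18 dB below the -34 dBFS threshold.
A 1:2 expander multiplies undershoot by 2: 18 × 2 = 36 dB below threshold.
Output = -34 − 36 = -70 dBFS.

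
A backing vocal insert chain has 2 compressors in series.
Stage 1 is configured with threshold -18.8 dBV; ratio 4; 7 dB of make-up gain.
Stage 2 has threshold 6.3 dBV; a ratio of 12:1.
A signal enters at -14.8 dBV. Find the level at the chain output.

-10.8 dBV

Stage 1: overshoot 4 dB → 4/4 = 1 dB → -17.8 dBV; +7 dB make-up → -10.8 dBV.
Stage 2: -10.8 dBV ≤ 6.3 dBV, so stage 2 doesn't engage; output -10.8 dBV.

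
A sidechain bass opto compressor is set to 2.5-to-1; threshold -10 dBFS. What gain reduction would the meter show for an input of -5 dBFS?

-5 dBFS exceeds the threshold by 5 dB.
At 2.5:1, output sits 5/2.5 = 2 dB above threshold.
Gain reduction = 5 − 2 = 3 dB.

3 dB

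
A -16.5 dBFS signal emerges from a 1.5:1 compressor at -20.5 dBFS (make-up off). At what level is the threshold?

Input is 12 dB above T (since output overshoot × R = input overshoot: (-20.5 − T)·1.5 = -16.5 − T gives T = -28.5 dBFS).
Check: -28.5 + (-16.5 − (-28.5))/1.5 = -28.5 + 8 = -20.5 dBFS. ✓

-28.5 dBFS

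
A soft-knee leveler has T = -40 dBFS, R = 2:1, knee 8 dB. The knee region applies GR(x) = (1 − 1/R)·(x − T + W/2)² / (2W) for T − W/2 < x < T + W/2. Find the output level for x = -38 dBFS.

x − T + W/2 = -38 − (-40) + 4 = 6.
GR = (1 − 1/2) × 6² / 16 = 0.5 × 36 / 16 = 1.125 dB.
Output = -38 − 1.125 = -39.125 dBFS.

-39.125 dBFS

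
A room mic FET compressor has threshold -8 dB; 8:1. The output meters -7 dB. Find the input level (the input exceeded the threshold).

Post-compression overshoot = -7 − (-8) = 1 dB.
Undo the ratio: input overshoot = 1 × 8 = 8 dB, giving input = 0 dB.

0 dB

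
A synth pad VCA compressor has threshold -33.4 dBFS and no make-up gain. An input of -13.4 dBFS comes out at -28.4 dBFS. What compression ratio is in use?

Input overshoot = -13.4 − (-33.4) = 20 dB; output overshoot = -28.4 − (-33.4) = 5 dB.
Ratio = 20 / 5 = 4.

4:1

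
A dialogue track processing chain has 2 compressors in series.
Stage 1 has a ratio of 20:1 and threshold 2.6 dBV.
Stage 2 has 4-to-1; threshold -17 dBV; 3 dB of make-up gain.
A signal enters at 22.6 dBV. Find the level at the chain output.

-8.85 dBV

Stage 1: 22.6 dBV is 20 dB over 2.6 dBV; at 20:1 that becomes 1 dB over, giving 3.6 dBV.
Stage 2: 3.6 dBV is 20.6 dB over -17 dBV; at 4:1 that becomes 5.15 dB over, giving -11.85 dBV; +3 dB make-up → -8.85 dBV.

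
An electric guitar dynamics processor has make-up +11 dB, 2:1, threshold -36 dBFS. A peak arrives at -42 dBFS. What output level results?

-31 dBFS

-42 dBFS is 6 dB below the -36 dBFS threshold, so no gain reduction is applied.
Make-up gain adds 11 dB: -42 + 11 = -31 dBFS.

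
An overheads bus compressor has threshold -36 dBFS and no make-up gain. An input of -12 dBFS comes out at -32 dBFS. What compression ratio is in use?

6:1

Input overshoot = -12 − (-36) = 24 dB; output overshoot = -32 − (-36) = 4 dB.
Ratio = 24 / 4 = 6.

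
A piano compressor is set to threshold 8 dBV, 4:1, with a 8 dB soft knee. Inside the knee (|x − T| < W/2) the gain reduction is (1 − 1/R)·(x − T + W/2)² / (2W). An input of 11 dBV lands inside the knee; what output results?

8.703125 dBV

x − T + W/2 = 11 − 8 + 4 = 7.
GR = (1 − 1/4) × 7² / 16 = 0.75 × 49 / 16 = 2.296875 dB.
Output = 11 − 2.296875 = 8.703125 dBV.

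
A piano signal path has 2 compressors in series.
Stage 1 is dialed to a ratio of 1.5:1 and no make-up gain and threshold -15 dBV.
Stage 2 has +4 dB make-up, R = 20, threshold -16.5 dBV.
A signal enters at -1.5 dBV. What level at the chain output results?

Stage 1: -1.5 dBV is 13.5 dB over -15 dBV; at 1.5:1 that becomes 9 dB over, giving -6 dBV.
Stage 2: overshoot 10.5 dB → 10.5/20 = 0.525 dB → -15.975 dBV; +4 dB make-up → -11.975 dBV.

-11.975 dBV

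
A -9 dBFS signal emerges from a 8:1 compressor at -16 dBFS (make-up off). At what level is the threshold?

-17 dBFS

Let T be the threshold. Output overshoot = (input overshoot)/R, so -16 − T = (-9 − T)/8.
8·(-16 − T) = -9 − T → 7·T = -128 − (-9) = -119.
T = -119/7 = -17 dBFS.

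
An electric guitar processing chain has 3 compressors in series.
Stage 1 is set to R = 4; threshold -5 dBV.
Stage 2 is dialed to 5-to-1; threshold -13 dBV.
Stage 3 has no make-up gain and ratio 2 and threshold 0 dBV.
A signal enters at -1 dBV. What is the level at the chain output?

-11.2 dBV

Stage 1: 4 dB above -5 dBV, reduced 4:1 to 1 dB above → -4 dBV.
Stage 2: -4 dBV is 9 dB over -13 dBV; at 5:1 that becomes 1.8 dB over, giving -11.2 dBV.
Stage 3: -11.2 dBV is at or below the 0 dBV threshold — no compression; output -11.2 dBV.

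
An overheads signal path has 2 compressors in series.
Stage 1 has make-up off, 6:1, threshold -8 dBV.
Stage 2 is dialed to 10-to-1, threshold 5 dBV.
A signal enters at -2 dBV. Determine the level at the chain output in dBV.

Stage 1: overshoot 6 dB → 6/6 = 1 dB → -7 dBV.
Stage 2: below threshold (-7 ≤ 5); passes unchanged; output -7 dBV.

-7 dBV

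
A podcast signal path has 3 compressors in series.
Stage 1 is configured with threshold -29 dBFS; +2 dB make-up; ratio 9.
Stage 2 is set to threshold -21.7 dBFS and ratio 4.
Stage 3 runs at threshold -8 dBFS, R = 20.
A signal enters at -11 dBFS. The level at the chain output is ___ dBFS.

Stage 1: -11 dBFS is 18 dB over -29 dBFS; at 9:1 that becomes 2 dB over, giving -27 dBFS; +2 dB make-up → -25 dBFS.
Stage 2: below threshold (-25 ≤ -21.7); passes unchanged; output -25 dBFS.
Stage 3: -25 dBFS ≤ -8 dBFS, so stage 3 doesn't engage; output -25 dBFS.

-25 dBFS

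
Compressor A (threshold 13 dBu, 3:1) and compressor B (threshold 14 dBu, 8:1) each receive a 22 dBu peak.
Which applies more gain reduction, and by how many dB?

A: GR = 9 − 9/3 = 6 dB.
B: GR = 8 − 8/8 = 7 dB.
Difference: 1 dB in favour of B.

B, by 1 dB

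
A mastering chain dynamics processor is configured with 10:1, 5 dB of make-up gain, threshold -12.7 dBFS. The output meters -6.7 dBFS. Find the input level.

-2.7 dBFS

Before make-up, the level was -6.7 − 5 = -11.7 dBFS.
The compressed level sits -11.7 − (-12.7) = 1 dB over threshold.
Undo the ratio: input overshoot = 1 × 10 = 10 dB, giving input = -2.7 dBFS.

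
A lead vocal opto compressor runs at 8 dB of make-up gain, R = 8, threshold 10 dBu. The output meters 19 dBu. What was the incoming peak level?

18 dBu

Stripping the +8 dB make-up gives 11 dBu at the gain stage.
Post-compression overshoot = 11 − 10 = 1 dB.
Undo the ratio: input overshoot = 1 × 8 = 8 dB, giving input = 18 dBu.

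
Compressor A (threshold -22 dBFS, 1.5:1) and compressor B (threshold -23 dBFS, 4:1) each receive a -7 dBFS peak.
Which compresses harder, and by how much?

A: GR = 15 − 15/1.5 = 5 dB.
B: GR = 16 − 16/4 = 12 dB.
B reduces 7 dB more.

B, by 7 dB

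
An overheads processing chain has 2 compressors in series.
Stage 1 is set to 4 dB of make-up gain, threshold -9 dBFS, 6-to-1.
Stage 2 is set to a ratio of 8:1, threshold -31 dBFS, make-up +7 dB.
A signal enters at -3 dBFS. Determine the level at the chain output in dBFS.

-20.625 dBFS

Stage 1: 6 dB above -9 dBFS, reduced 6:1 to 1 dB above → -8 dBFS; +4 dB make-up → -4 dBFS.
Stage 2: -4 dBFS is 27 dB over -31 dBFS; at 8:1 that becomes 3.375 dB over, giving -27.625 dBFS; +7 dB make-up → -20.625 dBFS.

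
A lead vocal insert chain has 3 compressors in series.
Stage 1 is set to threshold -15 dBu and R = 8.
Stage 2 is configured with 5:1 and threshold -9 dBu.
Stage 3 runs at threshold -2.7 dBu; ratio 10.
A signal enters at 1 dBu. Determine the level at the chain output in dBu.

Stage 1: 16 dB above -15 dBu, reduced 8:1 to 2 dB above → -13 dBu.
Stage 2: -13 dBu ≤ -9 dBu, so stage 2 doesn't engage; output -13 dBu.
Stage 3: -13 dBu ≤ -2.7 dBu, so stage 3 doesn't engage; output -13 dBu.

-13 dBu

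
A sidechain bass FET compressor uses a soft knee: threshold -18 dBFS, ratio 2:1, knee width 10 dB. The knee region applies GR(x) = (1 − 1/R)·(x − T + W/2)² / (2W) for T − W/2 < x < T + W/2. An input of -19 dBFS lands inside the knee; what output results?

x − T + W/2 = -19 − (-18) + 5 = 4.
GR = (1 − 1/2) × 4² / 20 = 0.5 × 16 / 20 = 0.4 dB.
Output = -19 − 0.4 = -19.4 dBFS.

-19.4 dBFS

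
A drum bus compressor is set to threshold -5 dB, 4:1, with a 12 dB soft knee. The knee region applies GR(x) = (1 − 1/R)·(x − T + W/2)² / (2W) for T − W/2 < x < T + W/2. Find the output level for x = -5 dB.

-6.125 dB

x − T + W/2 = -5 − (-5) + 6 = 6.
GR = (1 − 1/4) × 6² / 24 = 0.75 × 36 / 24 = 1.125 dB.
Output = -5 − 1.125 = -6.125 dB.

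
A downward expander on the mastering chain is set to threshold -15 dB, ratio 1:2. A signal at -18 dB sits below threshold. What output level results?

-21 dB

Undershoot = (-15) − (-18) = 3 dB.
At 1:2, that expands to 6 dB under threshold.
Output = -15 − 6 = -21 dB.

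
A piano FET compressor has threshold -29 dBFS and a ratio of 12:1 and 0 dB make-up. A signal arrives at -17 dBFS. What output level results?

-28 dBFS

The input is 12 dB above the -29 dBFS threshold.
12:1 compression reduces that to 12/12 = 1 dB over.
So the level is -29 + 1 = -28 dBFS.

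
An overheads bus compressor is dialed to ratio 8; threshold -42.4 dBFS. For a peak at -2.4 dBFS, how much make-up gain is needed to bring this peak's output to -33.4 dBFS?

4 dB

Without make-up, output = threshold + overshoot/8 = -42.4 + 5 = -37.4 dBFS.
Gap to target: 4 dB.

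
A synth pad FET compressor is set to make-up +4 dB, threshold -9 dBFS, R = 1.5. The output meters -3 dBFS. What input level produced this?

Remove make-up: -3 − 4 = -7 dBFS.
That's 2 dB above the -9 dBFS threshold.
Undo the ratio: input overshoot = 2 × 1.5 = 3 dB, giving input = -6 dBFS.

-6 dBFS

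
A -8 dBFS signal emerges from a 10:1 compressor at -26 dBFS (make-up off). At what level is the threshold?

-28 dBFS

Input is 20 dB above T (since output overshoot × R = input overshoot: (-26 − T)·10 = -8 − T gives T = -28 dBFS).
Check: -28 + (-8 − (-28))/10 = -28 + 2 = -26 dBFS. ✓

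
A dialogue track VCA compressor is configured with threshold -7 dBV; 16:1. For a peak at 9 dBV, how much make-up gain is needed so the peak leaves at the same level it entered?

15 dB

The peak compresses to -7 + 16/16 = -6 dBV.
To reach 9 dBV requires 9 − (-6) = 15 dB of make-up.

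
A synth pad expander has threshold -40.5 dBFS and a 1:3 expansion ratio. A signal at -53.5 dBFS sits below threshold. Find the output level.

-79.5 dBFS

Undershoot = (-40.5) − (-53.5) = 13 dB.
At 1:3, that expands to 39 dB under threshold.
Output = -40.5 − 39 = -79.5 dBFS.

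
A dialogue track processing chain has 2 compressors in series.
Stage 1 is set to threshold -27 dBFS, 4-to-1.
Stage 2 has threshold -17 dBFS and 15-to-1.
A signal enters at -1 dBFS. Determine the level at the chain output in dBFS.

-20.5 dBFS

Stage 1: 26 dB above -27 dBFS, reduced 4:1 to 6.5 dB above → -20.5 dBFS.
Stage 2: below threshold (-20.5 ≤ -17); passes unchanged; output -20.5 dBFS.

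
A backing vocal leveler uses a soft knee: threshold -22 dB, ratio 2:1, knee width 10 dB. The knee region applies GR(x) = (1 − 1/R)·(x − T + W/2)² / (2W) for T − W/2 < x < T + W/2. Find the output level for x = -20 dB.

-21.225 dB

x − T + W/2 = -20 − (-22) + 5 = 7.
GR = (1 − 1/2) × 7² / 20 = 0.5 × 49 / 20 = 1.225 dB.
Output = -20 − 1.225 = -21.225 dB.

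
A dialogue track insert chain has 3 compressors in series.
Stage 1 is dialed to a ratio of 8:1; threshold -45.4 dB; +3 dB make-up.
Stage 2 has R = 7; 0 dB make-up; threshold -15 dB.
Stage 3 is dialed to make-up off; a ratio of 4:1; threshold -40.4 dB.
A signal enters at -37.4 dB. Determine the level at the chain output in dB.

Stage 1: 8 dB above -45.4 dB, reduced 8:1 to 1 dB above → -44.4 dB; +3 dB make-up → -41.4 dB.
Stage 2: below threshold (-41.4 ≤ -15); passes unchanged; output -41.4 dB.
Stage 3: below threshold (-41.4 ≤ -40.4); passes unchanged; output -41.4 dB.

-41.4 dB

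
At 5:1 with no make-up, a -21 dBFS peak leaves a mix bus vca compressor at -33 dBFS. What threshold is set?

Input is 15 dB above T (since output overshoot × R = input overshoot: (-33 − T)·5 = -21 − T gives T = -36 dBFS).
Check: -36 + (-21 − (-36))/5 = -36 + 3 = -33 dBFS. ✓

-36 dBFS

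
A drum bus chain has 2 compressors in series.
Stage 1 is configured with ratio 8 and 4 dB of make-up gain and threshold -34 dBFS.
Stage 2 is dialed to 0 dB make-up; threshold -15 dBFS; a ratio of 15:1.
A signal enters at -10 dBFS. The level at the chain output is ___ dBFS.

-27 dBFS

Stage 1: overshoot 24 dB → 24/8 = 3 dB → -31 dBFS; +4 dB make-up → -27 dBFS.
Stage 2: -27 dBFS ≤ -15 dBFS, so stage 2 doesn't engage; output -27 dBFS.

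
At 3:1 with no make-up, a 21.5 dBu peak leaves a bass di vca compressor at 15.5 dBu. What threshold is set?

Input is 9 dB above T (since output overshoot × R = input overshoot: (15.5 − T)·3 = 21.5 − T gives T = 12.5 dBu).
Check: 12.5 + (21.5 − 12.5)/3 = 12.5 + 3 = 15.5 dBu. ✓

12.5 dBu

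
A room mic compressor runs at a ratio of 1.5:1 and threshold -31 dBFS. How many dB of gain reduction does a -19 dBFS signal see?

The signal is 12 dB above threshold.
After 1.5:1 compression the overshoot becomes 12/1.5 = 8 dB.
GR = overshoot in − overshoot out = 12 − 8 = 4 dB.

4 dB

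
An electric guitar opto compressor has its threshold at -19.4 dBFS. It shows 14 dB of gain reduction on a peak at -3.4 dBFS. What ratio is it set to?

8:1

Input overshoot = -3.4 − (-19.4) = 16 dB.
Output overshoot = 16 − 14 = 2 dB.
Ratio = input overshoot / output overshoot = 16 / 2 = 8.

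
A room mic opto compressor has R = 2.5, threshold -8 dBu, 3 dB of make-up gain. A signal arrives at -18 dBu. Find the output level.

-15 dBu

-18 dBu is 10 dB below the -8 dBu threshold, so no gain reduction is applied.
Make-up gain adds 3 dB: -18 + 3 = -15 dBu.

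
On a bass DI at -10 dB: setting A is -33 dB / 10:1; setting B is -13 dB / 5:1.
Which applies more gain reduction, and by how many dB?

A, by 18.3 dB

A: GR = 23 − 23/10 = 20.7 dB.
B: GR = 3 − 3/5 = 2.4 dB.
A reduces 18.3 dB more.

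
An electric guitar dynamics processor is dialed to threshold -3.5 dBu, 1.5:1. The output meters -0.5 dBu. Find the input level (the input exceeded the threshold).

The compressed level sits -0.5 − (-3.5) = 3 dB over threshold.
Before 1.5:1 compression the overshoot was 3 × 1.5 = 4.5 dB, so input = -3.5 + 4.5 = 1 dBu.

1 dBu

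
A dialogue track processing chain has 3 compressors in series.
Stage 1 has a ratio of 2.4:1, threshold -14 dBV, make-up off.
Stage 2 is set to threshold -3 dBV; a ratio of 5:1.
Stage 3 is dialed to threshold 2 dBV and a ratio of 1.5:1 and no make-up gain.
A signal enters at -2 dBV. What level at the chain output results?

-9 dBV

Stage 1: 12 dB above -14 dBV, reduced 2.4:1 to 5 dB above → -9 dBV.
Stage 2: -9 dBV is at or below the -3 dBV threshold — no compression; output -9 dBV.
Stage 3: -9 dBV ≤ 2 dBV, so stage 3 doesn't engage; output -9 dBV.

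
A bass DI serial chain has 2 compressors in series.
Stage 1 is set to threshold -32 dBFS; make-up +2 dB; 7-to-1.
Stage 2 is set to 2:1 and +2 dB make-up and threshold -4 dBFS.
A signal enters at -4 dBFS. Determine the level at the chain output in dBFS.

-24 dBFS

Stage 1: 28 dB above -32 dBFS, reduced 7:1 to 4 dB above → -28 dBFS; +2 dB make-up → -26 dBFS.
Stage 2: -26 dBFS is at or below the -4 dBFS threshold — no compression; make-up brings it to -24 dBFS.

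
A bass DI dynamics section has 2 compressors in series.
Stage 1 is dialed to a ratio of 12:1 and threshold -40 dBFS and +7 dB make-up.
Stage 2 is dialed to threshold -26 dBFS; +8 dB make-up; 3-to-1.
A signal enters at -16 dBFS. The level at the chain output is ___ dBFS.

-23 dBFS

Stage 1: -16 dBFS is 24 dB over -40 dBFS; at 12:1 that becomes 2 dB over, giving -38 dBFS; +7 dB make-up → -31 dBFS.
Stage 2: below threshold (-31 ≤ -26); passes unchanged; make-up brings it to -23 dBFS.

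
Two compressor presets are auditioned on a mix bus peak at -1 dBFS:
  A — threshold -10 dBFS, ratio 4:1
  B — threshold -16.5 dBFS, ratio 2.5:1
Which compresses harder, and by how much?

A: GR = 9 − 9/4 = 6.75 dB.
B: GR = 15.5 − 15.5/2.5 = 9.3 dB.
B reduces 2.55 dB more.

B, by 2.55 dB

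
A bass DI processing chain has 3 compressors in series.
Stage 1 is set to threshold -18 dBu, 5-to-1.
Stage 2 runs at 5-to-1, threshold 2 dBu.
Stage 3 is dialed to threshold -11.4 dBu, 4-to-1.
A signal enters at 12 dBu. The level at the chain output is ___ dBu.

-12 dBu

Stage 1: 12 dBu is 30 dB over -18 dBu; at 5:1 that becomes 6 dB over, giving -12 dBu.
Stage 2: -12 dBu ≤ 2 dBu, so stage 2 doesn't engage; output -12 dBu.
Stage 3: -12 dBu ≤ -11.4 dBu, so stage 3 doesn't engage; output -12 dBu.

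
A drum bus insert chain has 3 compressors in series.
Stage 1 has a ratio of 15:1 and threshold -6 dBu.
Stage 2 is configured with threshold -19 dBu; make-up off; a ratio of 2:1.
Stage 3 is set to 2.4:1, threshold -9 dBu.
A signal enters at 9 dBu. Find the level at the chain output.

Stage 1: 15 dB above -6 dBu, reduced 15:1 to 1 dB above → -5 dBu.
Stage 2: overshoot 14 dB → 14/2 = 7 dB → -12 dBu.
Stage 3: below threshold (-12 ≤ -9); passes unchanged; output -12 dBu.

-12 dBu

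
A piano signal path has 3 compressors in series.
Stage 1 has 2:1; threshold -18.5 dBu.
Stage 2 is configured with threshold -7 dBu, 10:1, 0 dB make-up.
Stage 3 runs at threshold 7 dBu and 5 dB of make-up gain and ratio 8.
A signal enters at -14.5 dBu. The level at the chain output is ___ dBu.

-11.5 dBu

Stage 1: 4 dB above -18.5 dBu, reduced 2:1 to 2 dB above → -16.5 dBu.
Stage 2: -16.5 dBu is at or below the -7 dBu threshold — no compression; output -16.5 dBu.
Stage 3: -16.5 dBu is at or below the 7 dBu threshold — no compression; make-up brings it to -11.5 dBu.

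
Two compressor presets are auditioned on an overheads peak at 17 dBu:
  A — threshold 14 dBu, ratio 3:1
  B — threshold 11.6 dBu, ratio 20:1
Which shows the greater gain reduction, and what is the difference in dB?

B, by 3.13 dB

A: GR = 3 − 3/3 = 2 dB.
B: GR = 5.4 − 5.4/20 = 5.13 dB.
B applies 3.13 dB more gain reduction.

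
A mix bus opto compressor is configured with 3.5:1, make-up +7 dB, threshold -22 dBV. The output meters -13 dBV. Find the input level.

-15 dBV

Stripping the +7 dB make-up gives -20 dBV at the gain stage.
That's 2 dB above the -22 dBV threshold.
Before 3.5:1 compression the overshoot was 2 × 3.5 = 7 dB, so input = -22 + 7 = -15 dBV.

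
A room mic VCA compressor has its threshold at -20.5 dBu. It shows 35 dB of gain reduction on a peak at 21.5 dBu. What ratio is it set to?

Input overshoot = 21.5 − (-20.5) = 42 dB.
Output overshoot = 42 − 35 = 7 dB.
Ratio = input overshoot / output overshoot = 42 / 7 = 6.

6:1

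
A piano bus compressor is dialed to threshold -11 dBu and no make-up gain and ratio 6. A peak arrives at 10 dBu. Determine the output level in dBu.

The input is 21 dB above the -11 dBu threshold.
6:1 compression reduces that to 21/6 = 3.5 dB over.
So the level is -11 + 3.5 = -7.5 dBu.

-7.5 dBu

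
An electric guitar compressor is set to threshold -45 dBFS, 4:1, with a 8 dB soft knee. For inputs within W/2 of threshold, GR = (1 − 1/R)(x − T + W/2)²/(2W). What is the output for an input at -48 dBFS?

-48.046875 dBFS

x − T + W/2 = -48 − (-45) + 4 = 1.
GR = (1 − 1/4) × 1² / 16 = 0.75 × 1 / 16 = 0.046875 dB.
Output = -48 − 0.046875 = -48.046875 dBFS.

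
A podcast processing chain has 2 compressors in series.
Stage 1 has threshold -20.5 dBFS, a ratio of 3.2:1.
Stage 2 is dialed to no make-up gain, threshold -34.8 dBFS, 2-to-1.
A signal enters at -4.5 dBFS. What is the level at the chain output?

-25.15 dBFS

Stage 1: 16 dB above -20.5 dBFS, reduced 3.2:1 to 5 dB above → -15.5 dBFS.
Stage 2: overshoot 19.3 dB → 19.3/2 = 9.65 dB → -25.15 dBFS.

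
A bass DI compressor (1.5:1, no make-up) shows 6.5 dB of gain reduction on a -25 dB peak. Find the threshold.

-44.5 dB

Gain reduction = -25 − (-31.5) = 6.5 dB; output overshoot = GR / (R − 1) = 6.5 / 0.5 = 13 dB.
Threshold = output − output overshoot = -31.5 − 13 = -44.5 dB.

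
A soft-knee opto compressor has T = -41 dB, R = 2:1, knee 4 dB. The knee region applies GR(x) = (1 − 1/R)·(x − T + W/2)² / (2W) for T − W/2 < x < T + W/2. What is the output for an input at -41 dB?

x − T + W/2 = -41 − (-41) + 2 = 2.
GR = (1 − 1/2) × 2² / 8 = 0.5 × 4 / 8 = 0.25 dB.
Output = -41 − 0.25 = -41.25 dB.

-41.25 dB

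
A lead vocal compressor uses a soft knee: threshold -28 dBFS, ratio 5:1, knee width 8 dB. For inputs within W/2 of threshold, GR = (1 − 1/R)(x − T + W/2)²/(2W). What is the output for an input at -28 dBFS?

-28.8 dBFS

x − T + W/2 = -28 − (-28) + 4 = 4.
GR = (1 − 1/5) × 4² / 16 = 0.8 × 16 / 16 = 0.8 dB.
Output = -28 − 0.8 = -28.8 dBFS.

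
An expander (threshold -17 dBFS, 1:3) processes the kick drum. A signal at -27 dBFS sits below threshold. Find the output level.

Below threshold, a 1:3 expander applies gain = (3−1)×(T − x) of attenuation.
(3−1) × 10 = 20 dB, so output = -27 − 20 = -47 dBFS.

-47 dBFS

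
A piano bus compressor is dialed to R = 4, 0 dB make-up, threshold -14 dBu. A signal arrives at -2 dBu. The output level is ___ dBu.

-2 dBu sits 12 dB over threshold.
At 4:1 the overshoot is divided by 4, leaving 3 dB above threshold.
Output = -14 + 3 = -11 dBu.

-11 dBu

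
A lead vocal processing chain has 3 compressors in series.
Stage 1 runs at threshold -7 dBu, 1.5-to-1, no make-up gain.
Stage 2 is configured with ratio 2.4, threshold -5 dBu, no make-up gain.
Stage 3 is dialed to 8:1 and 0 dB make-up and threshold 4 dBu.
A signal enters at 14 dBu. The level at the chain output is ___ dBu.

Stage 1: 14 dBu is 21 dB over -7 dBu; at 1.5:1 that becomes 14 dB over, giving 7 dBu.
Stage 2: overshoot 12 dB → 12/2.4 = 5 dB → 0 dBu.
Stage 3: below threshold (0 ≤ 4); passes unchanged; output 0 dBu.

0 dBu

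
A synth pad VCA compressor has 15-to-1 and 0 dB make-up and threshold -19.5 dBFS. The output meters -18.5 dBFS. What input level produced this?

-4.5 dBFS

The compressed level sits -18.5 − (-19.5) = 1 dB over threshold.
Undo the ratio: input overshoot = 1 × 15 = 15 dB, giving input = -4.5 dBFS.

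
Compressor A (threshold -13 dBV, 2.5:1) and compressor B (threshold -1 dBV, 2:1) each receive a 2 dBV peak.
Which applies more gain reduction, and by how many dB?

A: overshoot 15 dB → output overshoot 6 dB → GR 9 dB.
B: overshoot 3 dB → output overshoot 1.5 dB → GR 1.5 dB.
A reduces 7.5 dB more.

A, by 7.5 dB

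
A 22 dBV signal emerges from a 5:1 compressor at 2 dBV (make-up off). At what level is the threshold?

Input is 25 dB above T (since output overshoot × R = input overshoot: (2 − T)·5 = 22 − T gives T = -3 dBV).
Check: -3 + (22 − (-3))/5 = -3 + 5 = 2 dBV. ✓

-3 dBV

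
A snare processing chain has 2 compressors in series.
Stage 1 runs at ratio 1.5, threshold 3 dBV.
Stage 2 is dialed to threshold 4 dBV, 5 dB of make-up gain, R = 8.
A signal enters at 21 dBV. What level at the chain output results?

Stage 1: 21 dBV is 18 dB over 3 dBV; at 1.5:1 that becomes 12 dB over, giving 15 dBV.
Stage 2: 15 dBV is 11 dB over 4 dBV; at 8:1 that becomes 1.375 dB over, giving 5.375 dBV; +5 dB make-up → 10.375 dBV.

10.375 dBV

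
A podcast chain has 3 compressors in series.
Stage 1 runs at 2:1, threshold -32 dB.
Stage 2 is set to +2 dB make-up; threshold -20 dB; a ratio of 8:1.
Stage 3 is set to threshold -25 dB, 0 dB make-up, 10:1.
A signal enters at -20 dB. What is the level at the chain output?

-24.9 dB

Stage 1: 12 dB above -32 dB, reduced 2:1 to 6 dB above → -26 dB.
Stage 2: below threshold (-26 ≤ -20); passes unchanged; make-up brings it to -24 dB.
Stage 3: -24 dB is 1 dB over -25 dB; at 10:1 that becomes 0.1 dB over, giving -24.9 dB.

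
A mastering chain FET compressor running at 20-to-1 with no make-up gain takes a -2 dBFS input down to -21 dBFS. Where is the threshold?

Gain reduction = -2 − (-21) = 19 dB; output overshoot = GR / (R − 1) = 19 / 19 = 1 dB.
Threshold = output − output overshoot = -21 − 1 = -22 dBFS.

-22 dBFS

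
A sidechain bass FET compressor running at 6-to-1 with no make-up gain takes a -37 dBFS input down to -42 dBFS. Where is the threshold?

-43 dBFS

Input is 6 dB above T (since output overshoot × R = input overshoot: (-42 − T)·6 = -37 − T gives T = -43 dBFS).
Check: -43 + (-37 − (-43))/6 = -43 + 1 = -42 dBFS. ✓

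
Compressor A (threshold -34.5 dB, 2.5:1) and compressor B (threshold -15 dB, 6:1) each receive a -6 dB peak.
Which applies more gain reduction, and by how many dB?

A: overshoot 28.5 dB → output overshoot 11.4 dB → GR 17.1 dB.
B: overshoot 9 dB → output overshoot 1.5 dB → GR 7.5 dB.
Difference: 9.6 dB in favour of A.

A, by 9.6 dB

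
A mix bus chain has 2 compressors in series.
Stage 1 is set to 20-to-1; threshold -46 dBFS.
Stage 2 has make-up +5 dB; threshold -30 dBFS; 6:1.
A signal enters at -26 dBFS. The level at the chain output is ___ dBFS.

-40 dBFS

Stage 1: overshoot 20 dB → 20/20 = 1 dB → -45 dBFS.
Stage 2: -45 dBFS ≤ -30 dBFS, so stage 2 doesn't engage; make-up brings it to -40 dBFS.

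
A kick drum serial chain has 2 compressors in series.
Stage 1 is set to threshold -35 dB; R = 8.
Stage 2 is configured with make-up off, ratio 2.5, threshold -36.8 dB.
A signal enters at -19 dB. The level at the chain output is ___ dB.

-35.28 dB

Stage 1: overshoot 16 dB → 16/8 = 2 dB → -33 dB.
Stage 2: overshoot 3.8 dB → 3.8/2.5 = 1.52 dB → -35.28 dB.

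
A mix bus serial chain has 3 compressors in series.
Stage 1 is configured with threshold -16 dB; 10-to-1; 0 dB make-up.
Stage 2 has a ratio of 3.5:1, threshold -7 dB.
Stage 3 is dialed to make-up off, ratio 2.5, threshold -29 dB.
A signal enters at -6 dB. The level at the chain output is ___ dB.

-23.4 dB

Stage 1: 10 dB above -16 dB, reduced 10:1 to 1 dB above → -15 dB.
Stage 2: -15 dB ≤ -7 dB, so stage 2 doesn't engage; output -15 dB.
Stage 3: overshoot 14 dB → 14/2.5 = 5.6 dB → -23.4 dB.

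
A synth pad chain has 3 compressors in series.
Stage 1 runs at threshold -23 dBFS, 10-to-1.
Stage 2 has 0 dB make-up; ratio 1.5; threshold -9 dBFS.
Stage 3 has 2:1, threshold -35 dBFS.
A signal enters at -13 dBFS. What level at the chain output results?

-28.5 dBFS

Stage 1: 10 dB above -23 dBFS, reduced 10:1 to 1 dB above → -22 dBFS.
Stage 2: -22 dBFS is at or below the -9 dBFS threshold — no compression; output -22 dBFS.
Stage 3: 13 dB above -35 dBFS, reduced 2:1 to 6.5 dB above → -28.5 dBFS.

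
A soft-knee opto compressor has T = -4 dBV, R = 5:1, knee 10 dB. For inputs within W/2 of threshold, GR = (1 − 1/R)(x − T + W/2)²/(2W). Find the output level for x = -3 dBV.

x − T + W/2 = -3 − (-4) + 5 = 6.
GR = (1 − 1/5) × 6² / 20 = 0.8 × 36 / 20 = 1.44 dB.
Output = -3 − 1.44 = -4.44 dBV.

-4.44 dBV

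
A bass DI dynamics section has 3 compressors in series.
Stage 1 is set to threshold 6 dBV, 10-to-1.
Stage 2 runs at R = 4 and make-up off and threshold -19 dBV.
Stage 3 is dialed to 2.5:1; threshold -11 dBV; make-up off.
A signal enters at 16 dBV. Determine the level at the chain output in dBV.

Stage 1: overshoot 10 dB → 10/10 = 1 dB → 7 dBV.
Stage 2: 7 dBV is 26 dB over -19 dBV; at 4:1 that becomes 6.5 dB over, giving -12.5 dBV.
Stage 3: -12.5 dBV ≤ -11 dBV, so stage 3 doesn't engage; output -12.5 dBV.

-12.5 dBV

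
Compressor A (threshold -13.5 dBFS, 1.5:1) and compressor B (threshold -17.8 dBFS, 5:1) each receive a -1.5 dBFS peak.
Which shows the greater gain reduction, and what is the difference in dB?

A: GR = 12 − 12/1.5 = 4 dB.
B: GR = 16.3 − 16.3/5 = 13.04 dB.
B applies 9.04 dB more gain reduction.

B, by 9.04 dB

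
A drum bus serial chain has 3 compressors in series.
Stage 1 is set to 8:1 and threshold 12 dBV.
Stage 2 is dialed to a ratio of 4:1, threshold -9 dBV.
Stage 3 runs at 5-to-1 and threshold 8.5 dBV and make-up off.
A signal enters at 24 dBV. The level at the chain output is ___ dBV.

Stage 1: 12 dB above 12 dBV, reduced 8:1 to 1.5 dB above → 13.5 dBV.
Stage 2: 22.5 dB above -9 dBV, reduced 4:1 to 5.625 dB above → -3.375 dBV.
Stage 3: -3.375 dBV ≤ 8.5 dBV, so stage 3 doesn't engage; output -3.375 dBV.

-3.375 dBV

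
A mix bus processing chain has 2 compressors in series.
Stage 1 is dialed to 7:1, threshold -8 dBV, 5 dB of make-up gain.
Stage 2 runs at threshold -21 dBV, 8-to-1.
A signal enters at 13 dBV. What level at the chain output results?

Stage 1: 21 dB above -8 dBV, reduced 7:1 to 3 dB above → -5 dBV; +5 dB make-up → 0 dBV.
Stage 2: overshoot 21 dB → 21/8 = 2.625 dB → -18.375 dBV.

-18.375 dBV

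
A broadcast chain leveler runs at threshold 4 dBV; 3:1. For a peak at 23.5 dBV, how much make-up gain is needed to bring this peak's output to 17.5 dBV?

7 dB

Overshoot 19.5 dB → 19.5/3 = 6.5 dB after compression, so the compressed level is 4 + 6.5 = 10.5 dBV.
Make-up = target − compressed = 17.5 − 10.5 = 7 dB.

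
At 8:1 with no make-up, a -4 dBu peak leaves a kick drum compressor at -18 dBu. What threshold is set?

Input is 16 dB above T (since output overshoot × R = input overshoot: (-18 − T)·8 = -4 − T gives T = -20 dBu).
Check: -20 + (-4 − (-20))/8 = -20 + 2 = -18 dBu. ✓

-20 dBu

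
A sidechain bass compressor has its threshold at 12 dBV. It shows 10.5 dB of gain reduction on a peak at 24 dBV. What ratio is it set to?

8:1

Input overshoot = 24 − 12 = 12 dB.
Output overshoot = 12 − 10.5 = 1.5 dB.
Ratio = input overshoot / output overshoot = 12 / 1.5 = 8.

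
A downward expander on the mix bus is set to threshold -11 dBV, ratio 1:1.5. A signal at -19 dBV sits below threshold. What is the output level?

-23 dBV

Undershoot = (-11) − (-19) = 8 dB.
At 1:1.5, that expands to 12 dB under threshold.
Output = -11 − 12 = -23 dBV.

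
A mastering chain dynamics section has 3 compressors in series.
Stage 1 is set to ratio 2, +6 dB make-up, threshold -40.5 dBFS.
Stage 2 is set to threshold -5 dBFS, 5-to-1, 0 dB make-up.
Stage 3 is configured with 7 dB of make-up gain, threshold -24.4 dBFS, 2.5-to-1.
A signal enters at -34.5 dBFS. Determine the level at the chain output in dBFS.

-24.5 dBFS

Stage 1: overshoot 6 dB → 6/2 = 3 dB → -37.5 dBFS; +6 dB make-up → -31.5 dBFS.
Stage 2: below threshold (-31.5 ≤ -5); passes unchanged; output -31.5 dBFS.
Stage 3: below threshold (-31.5 ≤ -24.4); passes unchanged; make-up brings it to -24.5 dBFS.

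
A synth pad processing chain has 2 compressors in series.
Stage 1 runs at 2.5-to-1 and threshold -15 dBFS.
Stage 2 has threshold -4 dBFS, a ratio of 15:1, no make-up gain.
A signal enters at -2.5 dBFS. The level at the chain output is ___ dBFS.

Stage 1: overshoot 12.5 dB → 12.5/2.5 = 5 dB → -10 dBFS.
Stage 2: -10 dBFS is at or below the -4 dBFS threshold — no compression; output -10 dBFS.

-10 dBFS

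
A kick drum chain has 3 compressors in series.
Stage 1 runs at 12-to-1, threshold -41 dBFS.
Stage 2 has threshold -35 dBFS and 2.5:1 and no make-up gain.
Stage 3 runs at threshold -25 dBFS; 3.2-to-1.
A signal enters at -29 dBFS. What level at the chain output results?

Stage 1: overshoot 12 dB → 12/12 = 1 dB → -40 dBFS.
Stage 2: -40 dBFS ≤ -35 dBFS, so stage 2 doesn't engage; output -40 dBFS.
Stage 3: -40 dBFS is at or below the -25 dBFS threshold — no compression; output -40 dBFS.

-40 dBFS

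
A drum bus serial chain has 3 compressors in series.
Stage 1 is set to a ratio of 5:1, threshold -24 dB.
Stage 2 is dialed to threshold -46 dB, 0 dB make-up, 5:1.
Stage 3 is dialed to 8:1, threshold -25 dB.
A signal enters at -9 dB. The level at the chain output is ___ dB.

Stage 1: -9 dB is 15 dB over -24 dB; at 5:1 that becomes 3 dB over, giving -21 dB.
Stage 2: -21 dB is 25 dB over -46 dB; at 5:1 that becomes 5 dB over, giving -41 dB.
Stage 3: -41 dB ≤ -25 dB, so stage 3 doesn't engage; output -41 dB.

-41 dB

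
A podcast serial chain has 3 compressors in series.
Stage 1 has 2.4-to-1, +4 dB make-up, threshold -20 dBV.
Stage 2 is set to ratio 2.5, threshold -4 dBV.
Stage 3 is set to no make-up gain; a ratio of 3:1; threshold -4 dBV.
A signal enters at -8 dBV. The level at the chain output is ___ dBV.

Stage 1: overshoot 12 dB → 12/2.4 = 5 dB → -15 dBV; +4 dB make-up → -11 dBV.
Stage 2: below threshold (-11 ≤ -4); passes unchanged; output -11 dBV.
Stage 3: -11 dBV ≤ -4 dBV, so stage 3 doesn't engage; output -11 dBV.

-11 dBV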